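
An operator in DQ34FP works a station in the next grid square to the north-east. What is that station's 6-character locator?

DQ34gq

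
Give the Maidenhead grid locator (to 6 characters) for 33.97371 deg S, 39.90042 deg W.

HF06ba

Offset from 180°W / 90°S: lon 140.0996°, lat 56.0263°.
Field: 140.0996/20 → 7 → H, 56.0263/10 → 5 → F; chars HF.
Square: 0.0996/2 → 0, 6.0263/1 → 6; chars 06.
Subsquare: 0.0996/0.0833333 → 1 → b, 0.0263/0.0416667 → 0 → a; chars ba.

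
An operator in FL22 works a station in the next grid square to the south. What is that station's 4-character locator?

Latitude square 2; −1 → 1.
The longitude characters are unchanged.

FL21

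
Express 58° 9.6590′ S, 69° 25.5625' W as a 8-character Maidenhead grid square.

Shift to the Maidenhead origin (180°W, 90°S): lon 110.57396, lat 31.83902.
Field (20°×10°, letters A–R): lon ⌊110.57396/20⌋ = 5 → F; lat ⌊31.83902/10⌋ = 3 → D.
Square (2°×1°, digits 0–9): lon ⌊10.57396/2⌋ = 5; lat ⌊1.83902/1⌋ = 1.
Subsquare (5′×2.5′, letters a–x): lon ⌊0.57396/0.0833333⌋ = 6 → g; lat ⌊0.83902/0.0416667⌋ = 20 → u.
Extended square (30″×15″, digits 0–9): lon ⌊0.07396/0.00833333⌋ = 8; lat ⌊0.00568/0.00416667⌋ = 1.

FD51gu81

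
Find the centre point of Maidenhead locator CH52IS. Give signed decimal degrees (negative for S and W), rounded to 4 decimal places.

-17.2292, -129.2917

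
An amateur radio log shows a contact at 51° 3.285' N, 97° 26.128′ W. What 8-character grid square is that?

EO11gb73

Add 180° to longitude and 90° to latitude: 82.56453, 141.05475.
Field: 82.56453/20 → 4 → E, 141.05475/10 → 14 → O; chars EO.
Square: 2.56453/2 → 1, 1.05475/1 → 1; chars 11.
Subsquare: 0.56453/0.0833333 → 6 → g, 0.05475/0.0416667 → 1 → b; chars gb.
Extended square: 0.06453/0.00833333 → 7, 0.01308/0.00416667 → 3; chars 73.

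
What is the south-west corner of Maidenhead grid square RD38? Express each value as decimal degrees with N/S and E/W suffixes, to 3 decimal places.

52.000° S, 166.000° E

Field R=17, D=3: +17·20° lon, +3·10° lat → SW at lon 160°, lat -60°.
Square 3, 8: +3·2° lon, +8·1° lat → SW at lon 166°, lat -52°.
latitude 52.000° S, longitude 166.000° E.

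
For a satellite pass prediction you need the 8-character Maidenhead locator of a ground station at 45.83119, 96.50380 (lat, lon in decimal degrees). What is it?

NN85gt09

Shift to the Maidenhead origin (180°W, 90°S): lon 276.50380, lat 135.83119.
Field: lon ⌊276.50380/20⌋ = 13 → N; lat ⌊135.83119/10⌋ = 13 → N.
Square: lon ⌊16.50380/2⌋ = 8; lat ⌊5.83119/1⌋ = 5.
Subsquare: lon ⌊0.50380/0.0833333⌋ = 6 → g; lat ⌊0.83119/0.0416667⌋ = 19 → t.
Extended square: lon ⌊0.00380/0.00833333⌋ = 0; lat ⌊0.03952/0.00416667⌋ = 9.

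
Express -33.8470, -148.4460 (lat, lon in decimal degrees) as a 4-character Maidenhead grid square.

BF56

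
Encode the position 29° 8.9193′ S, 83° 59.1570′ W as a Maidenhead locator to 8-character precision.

EG80au14

Offset from 180°W / 90°S: lon 96.01405°, lat 60.85134°.
Field: lon ⌊96.01405/20⌋ = 4 → E; lat ⌊60.85134/10⌋ = 6 → G.
Square: lon ⌊16.01405/2⌋ = 8; lat ⌊0.85134/1⌋ = 0.
Subsquare: lon ⌊0.01405/0.0833333⌋ = 0 → a; lat ⌊0.85134/0.0416667⌋ = 20 → u.
Extended square: lon ⌊0.01405/0.00833333⌋ = 1; lat ⌊0.01801/0.00416667⌋ = 4.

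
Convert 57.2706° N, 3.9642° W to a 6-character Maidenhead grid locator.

Offset from 180°W / 90°S: lon 176.0358°, lat 147.2706°.
Field: 176.0358/20 → 8 → I, 147.2706/10 → 14 → O; chars IO.
Square: 16.0358/2 → 8, 7.2706/1 → 7; chars 87.
Subsquare: 0.0358/0.0833333 → 0 → a, 0.2706/0.0416667 → 6 → g; chars ag.

IO87ag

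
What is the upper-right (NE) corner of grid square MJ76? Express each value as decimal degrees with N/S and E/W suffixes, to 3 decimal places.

7.000° N, 76.000° E

Field M=12, J=9: +12·20° lon, +9·10° lat → SW at lon 60°, lat 0°.
Square 7, 6: +7·2° lon, +6·1° lat → SW at lon 74°, lat 6°.
Cell spans 2° lon × 1° lat. NE corner is SW corner plus one full cell.
latitude 7.000° N, longitude 76.000° E.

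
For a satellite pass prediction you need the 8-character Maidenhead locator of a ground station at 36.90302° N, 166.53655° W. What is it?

AM66rv56

Offset from 180°W / 90°S: lon 13.46345°, lat 126.90302°.
Field: 13.46345/20 → 0 → A, 126.90302/10 → 12 → M; chars AM.
Square: 13.46345/2 → 6, 6.90302/1 → 6; chars 66.
Subsquare: 1.46345/0.0833333 → 17 → r, 0.90302/0.0416667 → 21 → v; chars rv.
Extended square: 0.04678/0.00833333 → 5, 0.02802/0.00416667 → 6; chars 56.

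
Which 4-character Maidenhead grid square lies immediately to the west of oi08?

NI98

Longitude square 0; −1 → -1, wraps to 9, carry into field.
Longitude field O = 14; −1 → 13 = N.
The latitude characters are unchanged.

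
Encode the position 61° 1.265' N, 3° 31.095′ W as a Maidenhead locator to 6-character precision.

IP81fa

Shift to the Maidenhead origin (180°W, 90°S): lon 176.4818, lat 151.0211.
Field: 176.4818/20 → 8 → I, 151.0211/10 → 15 → P; chars IP.
Square: 16.4818/2 → 8, 1.0211/1 → 1; chars 81.
Subsquare: 0.4818/0.0833333 → 5 → f, 0.0211/0.0416667 → 0 → a; chars fa.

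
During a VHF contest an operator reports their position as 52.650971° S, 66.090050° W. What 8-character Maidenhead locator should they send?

FD67wi93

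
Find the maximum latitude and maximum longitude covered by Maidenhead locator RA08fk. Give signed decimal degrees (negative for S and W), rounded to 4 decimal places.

Field R=17, A=0: +17·20° lon, +0·10° lat → SW at lon 160°, lat -90°.
Square 0, 8: +0·2° lon, +8·1° lat → SW at lon 160°, lat -82°.
Subsquare f=5, k=10: +5·0.0833333° lon, +10·0.0416667° lat → SW at lon 160.417°, lat -81.5833°.
Cell spans 0.0833333° lon × 0.0416667° lat. NE corner is SW corner plus one full cell.
latitude -81.5417, longitude 160.5000.

-81.5417, 160.5000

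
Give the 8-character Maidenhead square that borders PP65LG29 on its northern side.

PP65lh20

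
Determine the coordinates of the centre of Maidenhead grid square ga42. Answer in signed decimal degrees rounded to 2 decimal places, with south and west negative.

Field G=6, A=0: +6·20° lon, +0·10° lat → SW at lon -60°, lat -90°.
Square 4, 2: +4·2° lon, +2·1° lat → SW at lon -52°, lat -88°.
Cell spans 2° lon × 1° lat. Centre is SW corner plus half of each.
latitude -87.50, longitude -51.00.

-87.50, -51.00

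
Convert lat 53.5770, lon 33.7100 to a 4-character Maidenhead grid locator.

Offset from 180°W / 90°S: lon 213.71°, lat 143.58°.
Field: 213.71/20 → 10 → K, 143.58/10 → 14 → O; chars KO.
Square: 13.71/2 → 6, 3.58/1 → 3; chars 63.

KO63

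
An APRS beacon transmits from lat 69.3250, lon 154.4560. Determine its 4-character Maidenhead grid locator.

QP79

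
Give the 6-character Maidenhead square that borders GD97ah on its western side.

Longitude subsquare a = 0; −1 → -1, wraps to 23 = x, carry into square.
Longitude square 9; −1 → 8.
The latitude characters are unchanged.

GD87xh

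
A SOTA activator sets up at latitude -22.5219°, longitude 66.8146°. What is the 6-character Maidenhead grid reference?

MG37jl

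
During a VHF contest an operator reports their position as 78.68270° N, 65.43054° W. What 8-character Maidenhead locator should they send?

FQ78gq83

Offset from 180°W / 90°S: lon 114.56946°, lat 168.68270°.
Field: 114.56946/20 → 5 → F, 168.68270/10 → 16 → Q; chars FQ.
Square: 14.56946/2 → 7, 8.68270/1 → 8; chars 78.
Subsquare: 0.56946/0.0833333 → 6 → g, 0.68270/0.0416667 → 16 → q; chars gq.
Extended square: 0.06946/0.00833333 → 8, 0.01603/0.00416667 → 3; chars 83.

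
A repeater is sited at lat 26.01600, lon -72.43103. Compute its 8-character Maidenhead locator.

FL36sa83

Offset from 180°W / 90°S: lon 107.56897°, lat 116.01600°.
Field: lon ⌊107.56897/20⌋ = 5 → F; lat ⌊116.01600/10⌋ = 11 → L.
Square: lon ⌊7.56897/2⌋ = 3; lat ⌊6.01600/1⌋ = 6.
Subsquare: lon ⌊1.56897/0.0833333⌋ = 18 → s; lat ⌊0.01600/0.0416667⌋ = 0 → a.
Extended square: lon ⌊0.06897/0.00833333⌋ = 8; lat ⌊0.01600/0.00416667⌋ = 3.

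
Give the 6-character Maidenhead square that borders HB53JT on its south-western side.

HB53is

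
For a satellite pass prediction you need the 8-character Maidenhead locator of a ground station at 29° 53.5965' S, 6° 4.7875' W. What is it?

IG60xc05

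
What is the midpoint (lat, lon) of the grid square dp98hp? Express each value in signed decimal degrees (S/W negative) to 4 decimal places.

Field D=3, P=15: +3·20° lon, +15·10° lat → SW at lon -120°, lat 60°.
Square 9, 8: +9·2° lon, +8·1° lat → SW at lon -102°, lat 68°.
Subsquare h=7, p=15: +7·0.0833333° lon, +15·0.0416667° lat → SW at lon -101.417°, lat 68.625°.
Cell spans 0.0833333° lon × 0.0416667° lat. Centre is SW corner plus half of each.
latitude 68.6458, longitude -101.3750.

68.6458, -101.3750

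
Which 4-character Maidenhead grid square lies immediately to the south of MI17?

MI16

Latitude square 7; −1 → 6.
The longitude characters are unchanged.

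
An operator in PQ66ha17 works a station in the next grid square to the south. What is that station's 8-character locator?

Latitude extended square 7; −1 → 6.
The longitude characters are unchanged.

PQ66ha16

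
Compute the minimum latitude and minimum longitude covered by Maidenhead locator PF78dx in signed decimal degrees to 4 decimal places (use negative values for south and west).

-31.0417, 134.2500

Field P=15, F=5: +15·20° lon, +5·10° lat → SW at lon 120°, lat -40°.
Square 7, 8: +7·2° lon, +8·1° lat → SW at lon 134°, lat -32°.
Subsquare d=3, x=23: +3·0.0833333° lon, +23·0.0416667° lat → SW at lon 134.25°, lat -31.0417°.
latitude -31.0417, longitude 134.2500.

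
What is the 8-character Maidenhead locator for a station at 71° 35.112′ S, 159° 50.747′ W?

BB08bj89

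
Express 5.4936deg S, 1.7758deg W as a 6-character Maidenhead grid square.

Add 180° to longitude and 90° to latitude: 178.2242, 84.5064.
Field: 178.2242/20 → 8 → I, 84.5064/10 → 8 → I; chars II.
Square: 18.2242/2 → 9, 4.5064/1 → 4; chars 94.
Subsquare: 0.2242/0.0833333 → 2 → c, 0.5064/0.0416667 → 12 → m; chars cm.

II94cm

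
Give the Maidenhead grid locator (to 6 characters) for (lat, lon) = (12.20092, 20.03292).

KK02ae

Add 180° to longitude and 90° to latitude: 200.0329, 102.2009.
Field: 200.0329/20 → 10 → K, 102.2009/10 → 10 → K; chars KK.
Square: 0.0329/2 → 0, 2.2009/1 → 2; chars 02.
Subsquare: 0.0329/0.0833333 → 0 → a, 0.2009/0.0416667 → 4 → e; chars ae.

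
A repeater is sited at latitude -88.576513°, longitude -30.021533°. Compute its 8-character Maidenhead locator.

HA41xk71

Offset from 180°W / 90°S: lon 149.97847°, lat 1.42349°.
Field: 149.97847/20 → 7 → H, 1.42349/10 → 0 → A; chars HA.
Square: 9.97847/2 → 4, 1.42349/1 → 1; chars 41.
Subsquare: 1.97847/0.0833333 → 23 → x, 0.42349/0.0416667 → 10 → k; chars xk.
Extended square: 0.06180/0.00833333 → 7, 0.00682/0.00416667 → 1; chars 71.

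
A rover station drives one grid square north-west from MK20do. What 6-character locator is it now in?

Longitude subsquare d = 3; −1 → 2 = c.
Latitude subsquare o = 14; +1 → 15 = p.

MK20cp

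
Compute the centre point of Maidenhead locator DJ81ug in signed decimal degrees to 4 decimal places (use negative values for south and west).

Field D=3, J=9: +3·20° lon, +9·10° lat → SW at lon -120°, lat 0°.
Square 8, 1: +8·2° lon, +1·1° lat → SW at lon -104°, lat 1°.
Subsquare u=20, g=6: +20·0.0833333° lon, +6·0.0416667° lat → SW at lon -102.333°, lat 1.25°.
Cell spans 0.0833333° lon × 0.0416667° lat. Centre is SW corner plus half of each.
latitude 1.2708, longitude -102.2917.

1.2708, -102.2917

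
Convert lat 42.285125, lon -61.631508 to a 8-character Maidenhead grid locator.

Add 180° to longitude and 90° to latitude: 118.36849, 132.28512.
Field (20°×10°, letters A–R): 118.36849/20 → 5 → F, 132.28512/10 → 13 → N; chars FN.
Square (2°×1°, digits 0–9): 18.36849/2 → 9, 2.28512/1 → 2; chars 92.
Subsquare (5′×2.5′, letters a–x): 0.36849/0.0833333 → 4 → e, 0.28512/0.0416667 → 6 → g; chars eg.
Extended square (30″×15″, digits 0–9): 0.03516/0.00833333 → 4, 0.03512/0.00416667 → 8; chars 48.

FN92eg48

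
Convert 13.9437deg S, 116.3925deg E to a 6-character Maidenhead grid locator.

Offset from 180°W / 90°S: lon 296.3925°, lat 76.0563°.
Field (20°×10°, letters A–R): lon ⌊296.3925/20⌋ = 14 → O; lat ⌊76.0563/10⌋ = 7 → H.
Square (2°×1°, digits 0–9): lon ⌊16.3925/2⌋ = 8; lat ⌊6.0563/1⌋ = 6.
Subsquare (5′×2.5′, letters a–x): lon ⌊0.3925/0.0833333⌋ = 4 → e; lat ⌊0.0563/0.0416667⌋ = 1 → b.

OH86eb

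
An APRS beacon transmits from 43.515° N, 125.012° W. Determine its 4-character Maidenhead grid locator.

Shift to the Maidenhead origin (180°W, 90°S): lon 54.99, lat 133.51.
Field (20°×10°, letters A–R): lon ⌊54.99/20⌋ = 2 → C; lat ⌊133.51/10⌋ = 13 → N.
Square (2°×1°, digits 0–9): lon ⌊14.99/2⌋ = 7; lat ⌊3.51/1⌋ = 3.

CN73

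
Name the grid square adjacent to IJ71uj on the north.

IJ71uk

Latitude subsquare j = 9; +1 → 10 = k.
The longitude characters are unchanged.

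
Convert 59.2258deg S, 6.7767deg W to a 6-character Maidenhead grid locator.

ID60os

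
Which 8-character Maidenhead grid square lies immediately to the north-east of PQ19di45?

PQ19di56

Longitude extended square 4; +1 → 5.
Latitude extended square 5; +1 → 6.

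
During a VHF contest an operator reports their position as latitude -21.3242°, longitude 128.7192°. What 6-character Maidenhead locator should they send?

Offset from 180°W / 90°S: lon 308.7192°, lat 68.6758°.
Field: 308.7192/20 → 15 → P, 68.6758/10 → 6 → G; chars PG.
Square: 8.7192/2 → 4, 8.6758/1 → 8; chars 48.
Subsquare: 0.7192/0.0833333 → 8 → i, 0.6758/0.0416667 → 16 → q; chars iq.

PG48iq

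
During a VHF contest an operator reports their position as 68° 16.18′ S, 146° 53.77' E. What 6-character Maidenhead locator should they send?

QC31kr

Shift to the Maidenhead origin (180°W, 90°S): lon 326.8962, lat 21.7303.
Field (20°×10°, letters A–R): 326.8962/20 → 16 → Q, 21.7303/10 → 2 → C; chars QC.
Square (2°×1°, digits 0–9): 6.8962/2 → 3, 1.7303/1 → 1; chars 31.
Subsquare (5′×2.5′, letters a–x): 0.8962/0.0833333 → 10 → k, 0.7303/0.0416667 → 17 → r; chars kr.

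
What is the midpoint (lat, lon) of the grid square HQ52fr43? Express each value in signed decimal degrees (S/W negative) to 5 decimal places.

Field H=7, Q=16: +7·20° lon, +16·10° lat → SW at lon -40°, lat 70°.
Square 5, 2: +5·2° lon, +2·1° lat → SW at lon -30°, lat 72°.
Subsquare f=5, r=17: +5·0.0833333° lon, +17·0.0416667° lat → SW at lon -29.5833°, lat 72.7083°.
Extended square 4, 3: +4·0.00833333° lon, +3·0.00416667° lat → SW at lon -29.55°, lat 72.7208°.
Cell spans 0.00833333° lon × 0.00416667° lat. Centre is SW corner plus half of each.
latitude 72.72292, longitude -29.54583.

72.72292, -29.54583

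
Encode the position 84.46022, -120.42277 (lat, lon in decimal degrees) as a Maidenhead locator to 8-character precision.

CR94sl90

Shift to the Maidenhead origin (180°W, 90°S): lon 59.57723, lat 174.46022.
Field (20°×10°, letters A–R): 59.57723/20 → 2 → C, 174.46022/10 → 17 → R; chars CR.
Square (2°×1°, digits 0–9): 19.57723/2 → 9, 4.46022/1 → 4; chars 94.
Subsquare (5′×2.5′, letters a–x): 1.57723/0.0833333 → 18 → s, 0.46022/0.0416667 → 11 → l; chars sl.
Extended square (30″×15″, digits 0–9): 0.07723/0.00833333 → 9, 0.00189/0.00416667 → 0; chars 90.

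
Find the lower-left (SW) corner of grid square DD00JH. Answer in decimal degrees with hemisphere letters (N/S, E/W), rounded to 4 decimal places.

Field D=3, D=3: +3·20° lon, +3·10° lat → SW at lon -120°, lat -60°.
Square 0, 0: +0·2° lon, +0·1° lat → SW at lon -120°, lat -60°.
Subsquare j=9, h=7: +9·0.0833333° lon, +7·0.0416667° lat → SW at lon -119.25°, lat -59.7083°.
latitude 59.7083° S, longitude 119.2500° W.

59.7083° S, 119.2500° W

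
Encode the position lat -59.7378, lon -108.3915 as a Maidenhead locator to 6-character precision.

Offset from 180°W / 90°S: lon 71.6085°, lat 30.2622°.
Field: 71.6085/20 → 3 → D, 30.2622/10 → 3 → D; chars DD.
Square: 11.6085/2 → 5, 0.2622/1 → 0; chars 50.
Subsquare: 1.6085/0.0833333 → 19 → t, 0.2622/0.0416667 → 6 → g; chars tg.

DD50tg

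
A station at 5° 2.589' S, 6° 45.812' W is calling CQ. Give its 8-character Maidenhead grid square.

Add 180° to longitude and 90° to latitude: 173.23647, 84.95685.
Field: lon ⌊173.23647/20⌋ = 8 → I; lat ⌊84.95685/10⌋ = 8 → I.
Square: lon ⌊13.23647/2⌋ = 6; lat ⌊4.95685/1⌋ = 4.
Subsquare: lon ⌊1.23647/0.0833333⌋ = 14 → o; lat ⌊0.95685/0.0416667⌋ = 22 → w.
Extended square: lon ⌊0.06980/0.00833333⌋ = 8; lat ⌊0.04018/0.00416667⌋ = 9.

II64ow89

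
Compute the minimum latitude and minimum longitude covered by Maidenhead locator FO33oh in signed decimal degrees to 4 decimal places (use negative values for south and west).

Field F=5, O=14: +5·20° lon, +14·10° lat → SW at lon -80°, lat 50°.
Square 3, 3: +3·2° lon, +3·1° lat → SW at lon -74°, lat 53°.
Subsquare o=14, h=7: +14·0.0833333° lon, +7·0.0416667° lat → SW at lon -72.8333°, lat 53.2917°.
latitude 53.2917, longitude -72.8333.

53.2917, -72.8333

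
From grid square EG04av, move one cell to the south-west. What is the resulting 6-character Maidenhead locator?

Longitude subsquare a = 0; −1 → -1, wraps to 23 = x, carry into square.
Longitude square 0; −1 → -1, wraps to 9, carry into field.
Longitude field E = 4; −1 → 3 = D.
Latitude subsquare v = 21; −1 → 20 = u.

DG94xu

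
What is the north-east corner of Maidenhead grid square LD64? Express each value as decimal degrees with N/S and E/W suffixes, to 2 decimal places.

Field L=11, D=3: +11·20° lon, +3·10° lat → SW at lon 40°, lat -60°.
Square 6, 4: +6·2° lon, +4·1° lat → SW at lon 52°, lat -56°.
Cell spans 2° lon × 1° lat. NE corner is SW corner plus one full cell.
latitude 55.00° S, longitude 54.00° E.

55.00° S, 54.00° E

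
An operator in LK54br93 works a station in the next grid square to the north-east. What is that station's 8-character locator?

LK54cr04

Longitude extended square 9; +1 → 10, wraps to 0, carry into subsquare.
Longitude subsquare b = 1; +1 → 2 = c.
Latitude extended square 3; +1 → 4.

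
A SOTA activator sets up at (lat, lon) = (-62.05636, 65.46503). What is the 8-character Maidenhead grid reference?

MC27rw56

Add 180° to longitude and 90° to latitude: 245.46503, 27.94364.
Field: lon ⌊245.46503/20⌋ = 12 → M; lat ⌊27.94364/10⌋ = 2 → C.
Square: lon ⌊5.46503/2⌋ = 2; lat ⌊7.94364/1⌋ = 7.
Subsquare: lon ⌊1.46503/0.0833333⌋ = 17 → r; lat ⌊0.94364/0.0416667⌋ = 22 → w.
Extended square: lon ⌊0.04836/0.00833333⌋ = 5; lat ⌊0.02697/0.00416667⌋ = 6.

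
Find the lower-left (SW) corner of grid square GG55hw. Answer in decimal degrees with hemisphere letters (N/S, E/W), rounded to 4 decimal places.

Field G=6, G=6: +6·20° lon, +6·10° lat → SW at lon -60°, lat -30°.
Square 5, 5: +5·2° lon, +5·1° lat → SW at lon -50°, lat -25°.
Subsquare h=7, w=22: +7·0.0833333° lon, +22·0.0416667° lat → SW at lon -49.4167°, lat -24.0833°.
latitude 24.0833° S, longitude 49.4167° W.

24.0833° S, 49.4167° W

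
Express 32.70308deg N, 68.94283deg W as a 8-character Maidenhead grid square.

FM52mq68

Offset from 180°W / 90°S: lon 111.05717°, lat 122.70308°.
Field: lon ⌊111.05717/20⌋ = 5 → F; lat ⌊122.70308/10⌋ = 12 → M.
Square: lon ⌊11.05717/2⌋ = 5; lat ⌊2.70308/1⌋ = 2.
Subsquare: lon ⌊1.05717/0.0833333⌋ = 12 → m; lat ⌊0.70308/0.0416667⌋ = 16 → q.
Extended square: lon ⌊0.05717/0.00833333⌋ = 6; lat ⌊0.03641/0.00416667⌋ = 8.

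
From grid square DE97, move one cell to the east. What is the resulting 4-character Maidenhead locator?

Longitude square 9; +1 → 10, wraps to 0, carry into field.
Longitude field D = 3; +1 → 4 = E.
The latitude characters are unchanged.

EE07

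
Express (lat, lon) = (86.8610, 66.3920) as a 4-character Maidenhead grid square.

MR36

Offset from 180°W / 90°S: lon 246.39°, lat 176.86°.
Field: lon ⌊246.39/20⌋ = 12 → M; lat ⌊176.86/10⌋ = 17 → R.
Square: lon ⌊6.39/2⌋ = 3; lat ⌊6.86/1⌋ = 6.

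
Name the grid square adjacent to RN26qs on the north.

Latitude subsquare s = 18; +1 → 19 = t.
The longitude characters are unchanged.

RN26qt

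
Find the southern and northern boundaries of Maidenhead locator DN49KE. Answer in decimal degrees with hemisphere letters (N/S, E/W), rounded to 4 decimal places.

49.1667° N, 49.2083° N

Field D=3, N=13: +3·20° lon, +13·10° lat → SW at lon -120°, lat 40°.
Square 4, 9: +4·2° lon, +9·1° lat → SW at lon -112°, lat 49°.
Subsquare k=10, e=4: +10·0.0833333° lon, +4·0.0416667° lat → SW at lon -111.167°, lat 49.1667°.
Cell spans 0.0833333° lon × 0.0416667° lat.
south 49.1667° N, north 49.2083° N.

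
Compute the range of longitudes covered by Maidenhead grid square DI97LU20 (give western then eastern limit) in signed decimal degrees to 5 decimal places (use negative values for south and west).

Field D=3, I=8: +3·20° lon, +8·10° lat → SW at lon -120°, lat -10°.
Square 9, 7: +9·2° lon, +7·1° lat → SW at lon -102°, lat -3°.
Subsquare l=11, u=20: +11·0.0833333° lon, +20·0.0416667° lat → SW at lon -101.083°, lat -2.16667°.
Extended square 2, 0: +2·0.00833333° lon, +0·0.00416667° lat → SW at lon -101.067°, lat -2.16667°.
Cell spans 0.00833333° lon × 0.00416667° lat.
west -101.06667, east -101.05833.

-101.06667, -101.05833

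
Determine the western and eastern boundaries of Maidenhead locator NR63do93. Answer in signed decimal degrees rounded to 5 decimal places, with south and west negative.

Field N=13, R=17: +13·20° lon, +17·10° lat → SW at lon 80°, lat 80°.
Square 6, 3: +6·2° lon, +3·1° lat → SW at lon 92°, lat 83°.
Subsquare d=3, o=14: +3·0.0833333° lon, +14·0.0416667° lat → SW at lon 92.25°, lat 83.5833°.
Extended square 9, 3: +9·0.00833333° lon, +3·0.00416667° lat → SW at lon 92.325°, lat 83.5958°.
Cell spans 0.00833333° lon × 0.00416667° lat.
west 92.32500, east 92.33333.

92.32500, 92.33333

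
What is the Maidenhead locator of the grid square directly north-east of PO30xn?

Longitude subsquare x = 23; +1 → 24, wraps to 0 = a, carry into square.
Longitude square 3; +1 → 4.
Latitude subsquare n = 13; +1 → 14 = o.

PO40ao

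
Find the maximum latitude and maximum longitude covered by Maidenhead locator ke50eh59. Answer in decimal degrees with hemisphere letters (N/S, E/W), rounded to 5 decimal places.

49.66667° S, 30.38333° E

Field K=10, E=4: +10·20° lon, +4·10° lat → SW at lon 20°, lat -50°.
Square 5, 0: +5·2° lon, +0·1° lat → SW at lon 30°, lat -50°.
Subsquare e=4, h=7: +4·0.0833333° lon, +7·0.0416667° lat → SW at lon 30.3333°, lat -49.7083°.
Extended square 5, 9: +5·0.00833333° lon, +9·0.00416667° lat → SW at lon 30.375°, lat -49.6708°.
Cell spans 0.00833333° lon × 0.00416667° lat. NE corner is SW corner plus one full cell.
latitude 49.66667° S, longitude 30.38333° E.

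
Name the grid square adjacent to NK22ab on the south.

Latitude subsquare b = 1; −1 → 0 = a.
The longitude characters are unchanged.

NK22aa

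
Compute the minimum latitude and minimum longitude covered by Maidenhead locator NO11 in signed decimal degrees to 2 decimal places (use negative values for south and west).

Field N=13, O=14: +13·20° lon, +14·10° lat → SW at lon 80°, lat 50°.
Square 1, 1: +1·2° lon, +1·1° lat → SW at lon 82°, lat 51°.
latitude 51.00, longitude 82.00.

51.00, 82.00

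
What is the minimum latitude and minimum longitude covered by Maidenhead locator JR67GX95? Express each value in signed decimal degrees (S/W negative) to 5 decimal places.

87.97917, 12.57500

Field J=9, R=17: +9·20° lon, +17·10° lat → SW at lon 0°, lat 80°.
Square 6, 7: +6·2° lon, +7·1° lat → SW at lon 12°, lat 87°.
Subsquare g=6, x=23: +6·0.0833333° lon, +23·0.0416667° lat → SW at lon 12.5°, lat 87.9583°.
Extended square 9, 5: +9·0.00833333° lon, +5·0.00416667° lat → SW at lon 12.575°, lat 87.9792°.
latitude 87.97917, longitude 12.57500.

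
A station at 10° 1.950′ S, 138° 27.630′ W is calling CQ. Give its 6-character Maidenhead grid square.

CH09sx

Shift to the Maidenhead origin (180°W, 90°S): lon 41.5395, lat 79.9675.
Field: 41.5395/20 → 2 → C, 79.9675/10 → 7 → H; chars CH.
Square: 1.5395/2 → 0, 9.9675/1 → 9; chars 09.
Subsquare: 1.5395/0.0833333 → 18 → s, 0.9675/0.0416667 → 23 → x; chars sx.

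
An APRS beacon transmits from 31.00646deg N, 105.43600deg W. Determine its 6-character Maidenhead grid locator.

DM71ga

Offset from 180°W / 90°S: lon 74.5640°, lat 121.0065°.
Field (20°×10°, letters A–R): 74.5640/20 → 3 → D, 121.0065/10 → 12 → M; chars DM.
Square (2°×1°, digits 0–9): 14.5640/2 → 7, 1.0065/1 → 1; chars 71.
Subsquare (5′×2.5′, letters a–x): 0.5640/0.0833333 → 6 → g, 0.0065/0.0416667 → 0 → a; chars ga.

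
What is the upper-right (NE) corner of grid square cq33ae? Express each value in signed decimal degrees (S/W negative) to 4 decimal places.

Field C=2, Q=16: +2·20° lon, +16·10° lat → SW at lon -140°, lat 70°.
Square 3, 3: +3·2° lon, +3·1° lat → SW at lon -134°, lat 73°.
Subsquare a=0, e=4: +0·0.0833333° lon, +4·0.0416667° lat → SW at lon -134°, lat 73.1667°.
Cell spans 0.0833333° lon × 0.0416667° lat. NE corner is SW corner plus one full cell.
latitude 73.2083, longitude -133.9167.

73.2083, -133.9167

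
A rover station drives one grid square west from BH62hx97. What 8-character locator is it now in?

Longitude extended square 9; −1 → 8.
The latitude characters are unchanged.

BH62hx87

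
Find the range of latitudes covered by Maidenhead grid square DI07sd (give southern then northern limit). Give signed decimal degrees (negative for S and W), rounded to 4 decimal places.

-2.8750, -2.8333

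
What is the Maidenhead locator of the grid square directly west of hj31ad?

HJ21xd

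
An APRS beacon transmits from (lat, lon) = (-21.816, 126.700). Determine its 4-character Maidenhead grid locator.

PG38

Offset from 180°W / 90°S: lon 306.70°, lat 68.18°.
Field: 306.70/20 → 15 → P, 68.18/10 → 6 → G; chars PG.
Square: 6.70/2 → 3, 8.18/1 → 8; chars 38.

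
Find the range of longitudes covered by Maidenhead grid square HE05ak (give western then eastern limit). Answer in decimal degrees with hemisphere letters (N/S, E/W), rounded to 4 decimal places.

Field H=7, E=4: +7·20° lon, +4·10° lat → SW at lon -40°, lat -50°.
Square 0, 5: +0·2° lon, +5·1° lat → SW at lon -40°, lat -45°.
Subsquare a=0, k=10: +0·0.0833333° lon, +10·0.0416667° lat → SW at lon -40°, lat -44.5833°.
Cell spans 0.0833333° lon × 0.0416667° lat.
west 40.0000° W, east 39.9167° W.

40.0000° W, 39.9167° W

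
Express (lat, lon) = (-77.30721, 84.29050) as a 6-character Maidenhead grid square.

Add 180° to longitude and 90° to latitude: 264.2905, 12.6928.
Field: lon ⌊264.2905/20⌋ = 13 → N; lat ⌊12.6928/10⌋ = 1 → B.
Square: lon ⌊4.2905/2⌋ = 2; lat ⌊2.6928/1⌋ = 2.
Subsquare: lon ⌊0.2905/0.0833333⌋ = 3 → d; lat ⌊0.6928/0.0416667⌋ = 16 → q.

NB22dq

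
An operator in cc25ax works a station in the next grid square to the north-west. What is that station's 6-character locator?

CC16xa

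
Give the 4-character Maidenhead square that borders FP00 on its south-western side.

EO99

Longitude square 0; −1 → -1, wraps to 9, carry into field.
Longitude field F = 5; −1 → 4 = E.
Latitude square 0; −1 → -1, wraps to 9, carry into field.
Latitude field P = 15; −1 → 14 = O.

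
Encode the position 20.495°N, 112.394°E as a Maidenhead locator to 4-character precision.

Offset from 180°W / 90°S: lon 292.39°, lat 110.50°.
Field (20°×10°, letters A–R): 292.39/20 → 14 → O, 110.50/10 → 11 → L; chars OL.
Square (2°×1°, digits 0–9): 12.39/2 → 6, 0.50/1 → 0; chars 60.

OL60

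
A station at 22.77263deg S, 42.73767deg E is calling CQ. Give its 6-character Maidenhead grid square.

LG17if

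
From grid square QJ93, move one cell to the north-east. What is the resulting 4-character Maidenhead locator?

Longitude square 9; +1 → 10, wraps to 0, carry into field.
Longitude field Q = 16; +1 → 17 = R.
Latitude square 3; +1 → 4.

RJ04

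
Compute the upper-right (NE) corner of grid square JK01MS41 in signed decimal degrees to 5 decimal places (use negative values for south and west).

11.75833, 1.04167

Field J=9, K=10: +9·20° lon, +10·10° lat → SW at lon 0°, lat 10°.
Square 0, 1: +0·2° lon, +1·1° lat → SW at lon 0°, lat 11°.
Subsquare m=12, s=18: +12·0.0833333° lon, +18·0.0416667° lat → SW at lon 1°, lat 11.75°.
Extended square 4, 1: +4·0.00833333° lon, +1·0.00416667° lat → SW at lon 1.03333°, lat 11.7542°.
Cell spans 0.00833333° lon × 0.00416667° lat. NE corner is SW corner plus one full cell.
latitude 11.75833, longitude 1.04167.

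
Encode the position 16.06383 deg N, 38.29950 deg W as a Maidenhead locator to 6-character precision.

HK06ub

Add 180° to longitude and 90° to latitude: 141.7005, 106.0638.
Field (20°×10°, letters A–R): 141.7005/20 → 7 → H, 106.0638/10 → 10 → K; chars HK.
Square (2°×1°, digits 0–9): 1.7005/2 → 0, 6.0638/1 → 6; chars 06.
Subsquare (5′×2.5′, letters a–x): 1.7005/0.0833333 → 20 → u, 0.0638/0.0416667 → 1 → b; chars ub.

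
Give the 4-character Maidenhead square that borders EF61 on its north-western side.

EF52

Longitude square 6; −1 → 5.
Latitude square 1; +1 → 2.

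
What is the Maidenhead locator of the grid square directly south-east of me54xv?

ME64au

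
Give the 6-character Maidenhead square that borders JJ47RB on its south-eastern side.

Longitude subsquare r = 17; +1 → 18 = s.
Latitude subsquare b = 1; −1 → 0 = a.

JJ47sa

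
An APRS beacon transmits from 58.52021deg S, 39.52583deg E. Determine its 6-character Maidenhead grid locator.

Shift to the Maidenhead origin (180°W, 90°S): lon 219.5258, lat 31.4798.
Field: lon ⌊219.5258/20⌋ = 10 → K; lat ⌊31.4798/10⌋ = 3 → D.
Square: lon ⌊19.5258/2⌋ = 9; lat ⌊1.4798/1⌋ = 1.
Subsquare: lon ⌊1.5258/0.0833333⌋ = 18 → s; lat ⌊0.4798/0.0416667⌋ = 11 → l.

KD91sl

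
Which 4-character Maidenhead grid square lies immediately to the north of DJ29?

DK20

Latitude square 9; +1 → 10, wraps to 0, carry into field.
Latitude field J = 9; +1 → 10 = K.
The longitude characters are unchanged.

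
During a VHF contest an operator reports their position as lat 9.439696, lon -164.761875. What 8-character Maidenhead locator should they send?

AJ79ok85

Add 180° to longitude and 90° to latitude: 15.23812, 99.43970.
Field: 15.23812/20 → 0 → A, 99.43970/10 → 9 → J; chars AJ.
Square: 15.23812/2 → 7, 9.43970/1 → 9; chars 79.
Subsquare: 1.23812/0.0833333 → 14 → o, 0.43970/0.0416667 → 10 → k; chars ok.
Extended square: 0.07146/0.00833333 → 8, 0.02303/0.00416667 → 5; chars 85.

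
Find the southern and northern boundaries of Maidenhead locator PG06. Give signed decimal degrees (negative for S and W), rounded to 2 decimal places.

Field P=15, G=6: +15·20° lon, +6·10° lat → SW at lon 120°, lat -30°.
Square 0, 6: +0·2° lon, +6·1° lat → SW at lon 120°, lat -24°.
Cell spans 2° lon × 1° lat.
south -24.00, north -23.00.

-24.00, -23.00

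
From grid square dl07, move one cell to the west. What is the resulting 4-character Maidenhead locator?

CL97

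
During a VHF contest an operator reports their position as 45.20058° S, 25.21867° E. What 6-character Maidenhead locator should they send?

KE24ot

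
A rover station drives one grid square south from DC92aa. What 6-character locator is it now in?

DC91ax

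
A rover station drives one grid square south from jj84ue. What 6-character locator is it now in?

JJ84ud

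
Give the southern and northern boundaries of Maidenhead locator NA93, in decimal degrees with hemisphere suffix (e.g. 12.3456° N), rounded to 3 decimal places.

Field N=13, A=0: +13·20° lon, +0·10° lat → SW at lon 80°, lat -90°.
Square 9, 3: +9·2° lon, +3·1° lat → SW at lon 98°, lat -87°.
Cell spans 2° lon × 1° lat.
south 87.000° S, north 86.000° S.

87.000° S, 86.000° S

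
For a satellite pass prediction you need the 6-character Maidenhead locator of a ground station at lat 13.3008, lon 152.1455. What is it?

QK63bh

Add 180° to longitude and 90° to latitude: 332.1455, 103.3008.
Field: 332.1455/20 → 16 → Q, 103.3008/10 → 10 → K; chars QK.
Square: 12.1455/2 → 6, 3.3008/1 → 3; chars 63.
Subsquare: 0.1455/0.0833333 → 1 → b, 0.3008/0.0416667 → 7 → h; chars bh.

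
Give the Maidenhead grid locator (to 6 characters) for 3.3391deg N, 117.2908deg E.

OJ83pi

Offset from 180°W / 90°S: lon 297.2908°, lat 93.3391°.
Field: 297.2908/20 → 14 → O, 93.3391/10 → 9 → J; chars OJ.
Square: 17.2908/2 → 8, 3.3391/1 → 3; chars 83.
Subsquare: 1.2908/0.0833333 → 15 → p, 0.3391/0.0416667 → 8 → i; chars pi.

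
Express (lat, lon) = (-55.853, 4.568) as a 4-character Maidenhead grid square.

JD24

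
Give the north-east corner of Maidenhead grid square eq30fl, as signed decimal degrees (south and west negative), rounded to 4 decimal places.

Field E=4, Q=16: +4·20° lon, +16·10° lat → SW at lon -100°, lat 70°.
Square 3, 0: +3·2° lon, +0·1° lat → SW at lon -94°, lat 70°.
Subsquare f=5, l=11: +5·0.0833333° lon, +11·0.0416667° lat → SW at lon -93.5833°, lat 70.4583°.
Cell spans 0.0833333° lon × 0.0416667° lat. NE corner is SW corner plus one full cell.
latitude 70.5000, longitude -93.5000.

70.5000, -93.5000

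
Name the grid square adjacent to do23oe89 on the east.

DO23oe99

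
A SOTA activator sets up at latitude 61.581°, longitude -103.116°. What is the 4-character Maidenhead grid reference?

Add 180° to longitude and 90° to latitude: 76.88, 151.58.
Field: lon ⌊76.88/20⌋ = 3 → D; lat ⌊151.58/10⌋ = 15 → P.
Square: lon ⌊16.88/2⌋ = 8; lat ⌊1.58/1⌋ = 1.

DP81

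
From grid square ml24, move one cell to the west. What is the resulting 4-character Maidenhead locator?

ML14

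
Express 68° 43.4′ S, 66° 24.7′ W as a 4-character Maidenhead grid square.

Offset from 180°W / 90°S: lon 113.59°, lat 21.28°.
Field (20°×10°, letters A–R): 113.59/20 → 5 → F, 21.28/10 → 2 → C; chars FC.
Square (2°×1°, digits 0–9): 13.59/2 → 6, 1.28/1 → 1; chars 61.

FC61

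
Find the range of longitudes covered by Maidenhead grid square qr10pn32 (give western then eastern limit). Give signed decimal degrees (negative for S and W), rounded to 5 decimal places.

Field Q=16, R=17: +16·20° lon, +17·10° lat → SW at lon 140°, lat 80°.
Square 1, 0: +1·2° lon, +0·1° lat → SW at lon 142°, lat 80°.
Subsquare p=15, n=13: +15·0.0833333° lon, +13·0.0416667° lat → SW at lon 143.25°, lat 80.5417°.
Extended square 3, 2: +3·0.00833333° lon, +2·0.00416667° lat → SW at lon 143.275°, lat 80.55°.
Cell spans 0.00833333° lon × 0.00416667° lat.
west 143.27500, east 143.28333.

143.27500, 143.28333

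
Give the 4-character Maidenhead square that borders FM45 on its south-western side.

FM34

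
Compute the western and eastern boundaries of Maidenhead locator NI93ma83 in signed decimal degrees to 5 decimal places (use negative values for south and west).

99.06667, 99.07500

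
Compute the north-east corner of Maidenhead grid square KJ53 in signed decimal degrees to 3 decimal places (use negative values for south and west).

Field K=10, J=9: +10·20° lon, +9·10° lat → SW at lon 20°, lat 0°.
Square 5, 3: +5·2° lon, +3·1° lat → SW at lon 30°, lat 3°.
Cell spans 2° lon × 1° lat. NE corner is SW corner plus one full cell.
latitude 4.000, longitude 32.000.

4.000, 32.000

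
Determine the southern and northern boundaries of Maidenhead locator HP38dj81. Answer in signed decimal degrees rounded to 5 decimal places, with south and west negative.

68.37917, 68.38333

Field H=7, P=15: +7·20° lon, +15·10° lat → SW at lon -40°, lat 60°.
Square 3, 8: +3·2° lon, +8·1° lat → SW at lon -34°, lat 68°.
Subsquare d=3, j=9: +3·0.0833333° lon, +9·0.0416667° lat → SW at lon -33.75°, lat 68.375°.
Extended square 8, 1: +8·0.00833333° lon, +1·0.00416667° lat → SW at lon -33.6833°, lat 68.3792°.
Cell spans 0.00833333° lon × 0.00416667° lat.
south 68.37917, north 68.38333.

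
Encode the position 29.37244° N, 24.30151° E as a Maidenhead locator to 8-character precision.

Offset from 180°W / 90°S: lon 204.30151°, lat 119.37244°.
Field: 204.30151/20 → 10 → K, 119.37244/10 → 11 → L; chars KL.
Square: 4.30151/2 → 2, 9.37244/1 → 9; chars 29.
Subsquare: 0.30151/0.0833333 → 3 → d, 0.37244/0.0416667 → 8 → i; chars di.
Extended square: 0.05151/0.00833333 → 6, 0.03911/0.00416667 → 9; chars 69.

KL29di69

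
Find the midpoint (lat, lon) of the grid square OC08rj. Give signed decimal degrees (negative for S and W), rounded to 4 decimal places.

Field O=14, C=2: +14·20° lon, +2·10° lat → SW at lon 100°, lat -70°.
Square 0, 8: +0·2° lon, +8·1° lat → SW at lon 100°, lat -62°.
Subsquare r=17, j=9: +17·0.0833333° lon, +9·0.0416667° lat → SW at lon 101.417°, lat -61.625°.
Cell spans 0.0833333° lon × 0.0416667° lat. Centre is SW corner plus half of each.
latitude -61.6042, longitude 101.4583.

-61.6042, 101.4583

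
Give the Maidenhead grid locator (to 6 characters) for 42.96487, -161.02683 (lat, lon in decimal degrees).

AN92lx

Add 180° to longitude and 90° to latitude: 18.9732, 132.9649.
Field: 18.9732/20 → 0 → A, 132.9649/10 → 13 → N; chars AN.
Square: 18.9732/2 → 9, 2.9649/1 → 2; chars 92.
Subsquare: 0.9732/0.0833333 → 11 → l, 0.9649/0.0416667 → 23 → x; chars lx.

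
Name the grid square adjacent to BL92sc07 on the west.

Longitude extended square 0; −1 → -1, wraps to 9, carry into subsquare.
Longitude subsquare s = 18; −1 → 17 = r.
The latitude characters are unchanged.

BL92rc97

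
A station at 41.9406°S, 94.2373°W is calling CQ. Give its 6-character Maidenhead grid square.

EE28vb

Add 180° to longitude and 90° to latitude: 85.7627, 48.0594.
Field (20°×10°, letters A–R): 85.7627/20 → 4 → E, 48.0594/10 → 4 → E; chars EE.
Square (2°×1°, digits 0–9): 5.7627/2 → 2, 8.0594/1 → 8; chars 28.
Subsquare (5′×2.5′, letters a–x): 1.7627/0.0833333 → 21 → v, 0.0594/0.0416667 → 1 → b; chars vb.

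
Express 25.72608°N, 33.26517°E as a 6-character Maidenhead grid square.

KL65pr

Offset from 180°W / 90°S: lon 213.2652°, lat 115.7261°.
Field (20°×10°, letters A–R): lon ⌊213.2652/20⌋ = 10 → K; lat ⌊115.7261/10⌋ = 11 → L.
Square (2°×1°, digits 0–9): lon ⌊13.2652/2⌋ = 6; lat ⌊5.7261/1⌋ = 5.
Subsquare (5′×2.5′, letters a–x): lon ⌊1.2652/0.0833333⌋ = 15 → p; lat ⌊0.7261/0.0416667⌋ = 17 → r.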